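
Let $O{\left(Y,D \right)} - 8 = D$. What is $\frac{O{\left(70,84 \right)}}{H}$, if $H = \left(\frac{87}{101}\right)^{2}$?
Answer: $\frac{938492}{7569} \approx 123.99$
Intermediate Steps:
$O{\left(Y,D \right)} = 8 + D$
$H = \frac{7569}{10201}$ ($H = \left(87 \cdot \frac{1}{101}\right)^{2} = \left(\frac{87}{101}\right)^{2} = \frac{7569}{10201} \approx 0.74199$)
$\frac{O{\left(70,84 \right)}}{H} = \frac{8 + 84}{\frac{7569}{10201}} = 92 \cdot \frac{10201}{7569} = \frac{938492}{7569}$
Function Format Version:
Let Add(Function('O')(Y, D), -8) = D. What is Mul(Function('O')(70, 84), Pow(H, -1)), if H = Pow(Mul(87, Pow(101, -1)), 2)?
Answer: Rational(938492, 7569) ≈ 123.99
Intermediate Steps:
Function('O')(Y, D) = Add(8, D)
H = Rational(7569, 10201) (H = Pow(Mul(87, Rational(1, 101)), 2) = Pow(Rational(87, 101), 2) = Rational(7569, 10201) ≈ 0.74199)
Mul(Function('O')(70, 84), Pow(H, -1)) = Mul(Add(8, 84), Pow(Rational(7569, 10201), -1)) = Mul(92, Rational(10201, 7569)) = Rational(938492, 7569)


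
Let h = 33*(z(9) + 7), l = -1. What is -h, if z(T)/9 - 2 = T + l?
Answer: -3201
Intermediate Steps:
z(T) = 9 + 9*T (z(T) = 18 + 9*(T - 1) = 18 + 9*(-1 + T) = 18 + (-9 + 9*T) = 9 + 9*T)
h = 3201 (h = 33*((9 + 9*9) + 7) = 33*((9 + 81) + 7) = 33*(90 + 7) = 33*97 = 3201)
-h = -1*3201 = -3201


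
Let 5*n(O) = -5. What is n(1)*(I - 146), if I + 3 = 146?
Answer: 3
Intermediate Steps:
I = 143 (I = -3 + 146 = 143)
n(O) = -1 (n(O) = (⅕)*(-5) = -1)
n(1)*(I - 146) = -(143 - 146) = -1*(-3) = 3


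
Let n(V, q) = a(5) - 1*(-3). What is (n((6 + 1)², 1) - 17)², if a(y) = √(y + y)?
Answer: (14 - √10)² ≈ 117.46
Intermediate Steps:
a(y) = √2*√y (a(y) = √(2*y) = √2*√y)
n(V, q) = 3 + √10 (n(V, q) = √2*√5 - 1*(-3) = √10 + 3 = 3 + √10)
(n((6 + 1)², 1) - 17)² = ((3 + √10) - 17)² = (-14 + √10)²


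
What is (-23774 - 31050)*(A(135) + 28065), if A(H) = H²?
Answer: -2537802960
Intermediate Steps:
(-23774 - 31050)*(A(135) + 28065) = (-23774 - 31050)*(135² + 28065) = -54824*(18225 + 28065) = -54824*46290 = -2537802960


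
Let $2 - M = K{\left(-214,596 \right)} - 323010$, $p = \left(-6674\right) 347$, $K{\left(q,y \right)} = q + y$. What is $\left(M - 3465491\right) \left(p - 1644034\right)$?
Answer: $12445452988232$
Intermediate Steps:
$p = -2315878$
$M = 322630$ ($M = 2 - \left(\left(-214 + 596\right) - 323010\right) = 2 - \left(382 - 323010\right) = 2 - -322628 = 2 + 322628 = 322630$)
$\left(M - 3465491\right) \left(p - 1644034\right) = \left(322630 - 3465491\right) \left(-2315878 - 1644034\right) = \left(-3142861\right) \left(-3959912\right) = 12445452988232$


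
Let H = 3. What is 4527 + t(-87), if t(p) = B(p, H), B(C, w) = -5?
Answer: 4522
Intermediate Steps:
t(p) = -5
4527 + t(-87) = 4527 - 5 = 4522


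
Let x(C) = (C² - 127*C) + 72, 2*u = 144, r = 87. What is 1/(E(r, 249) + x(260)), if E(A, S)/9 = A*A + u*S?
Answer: 1/264125 ≈ 3.7861e-6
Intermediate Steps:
u = 72 (u = (½)*144 = 72)
x(C) = 72 + C² - 127*C
E(A, S) = 9*A² + 648*S (E(A, S) = 9*(A*A + 72*S) = 9*(A² + 72*S) = 9*A² + 648*S)
1/(E(r, 249) + x(260)) = 1/((9*87² + 648*249) + (72 + 260² - 127*260)) = 1/((9*7569 + 161352) + (72 + 67600 - 33020)) = 1/((68121 + 161352) + 34652) = 1/(229473 + 34652) = 1/264125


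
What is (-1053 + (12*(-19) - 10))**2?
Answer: 1666681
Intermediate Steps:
(-1053 + (12*(-19) - 10))**2 = (-1053 + (-228 - 10))**2 = (-1053 - 238)**2 = (-1291)**2 = 1666681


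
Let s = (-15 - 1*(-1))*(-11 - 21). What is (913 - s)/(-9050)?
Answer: -93/1810 ≈ -0.051381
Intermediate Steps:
s = 448 (s = (-15 + 1)*(-32) = -14*(-32) = 448)
(913 - s)/(-9050) = (913 - 1*448)/(-9050) = (913 - 448)*(-1/9050) = 465*(-1/9050) = -93/1810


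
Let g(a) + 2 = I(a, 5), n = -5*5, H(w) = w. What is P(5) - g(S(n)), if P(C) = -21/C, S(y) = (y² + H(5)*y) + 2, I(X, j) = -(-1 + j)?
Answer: 9/5 ≈ 1.8000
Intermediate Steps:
n = -25
I(X, j) = 1 - j
S(y) = 2 + y² + 5*y (S(y) = (y² + 5*y) + 2 = 2 + y² + 5*y)
g(a) = -6 (g(a) = -2 + (1 - 1*5) = -2 + (1 - 5) = -2 - 4 = -6)
P(5) - g(S(n)) = -21/5 - 1*(-6) = -21*⅕ + 6 = -21/5 + 6 = 9/5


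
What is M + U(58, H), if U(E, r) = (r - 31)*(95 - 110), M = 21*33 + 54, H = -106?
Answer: 2802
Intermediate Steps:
M = 747 (M = 693 + 54 = 747)
U(E, r) = 465 - 15*r (U(E, r) = (-31 + r)*(-15) = 465 - 15*r)
M + U(58, H) = 747 + (465 - 15*(-106)) = 747 + (465 + 1590) = 747 + 2055 = 2802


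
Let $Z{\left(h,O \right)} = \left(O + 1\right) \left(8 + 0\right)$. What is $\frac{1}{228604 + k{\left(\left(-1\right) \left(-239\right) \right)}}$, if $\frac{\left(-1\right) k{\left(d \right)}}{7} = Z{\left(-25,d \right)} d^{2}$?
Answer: $- \frac{1}{767477636} \approx -1.303 \cdot 10^{-9}$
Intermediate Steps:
$Z{\left(h,O \right)} = 8 + 8 O$ ($Z{\left(h,O \right)} = \left(1 + O\right) 8 = 8 + 8 O$)
$k{\left(d \right)} = - 7 d^{2} \left(8 + 8 d\right)$ ($k{\left(d \right)} = - 7 \left(8 + 8 d\right) d^{2} = - 7 d^{2} \left(8 + 8 d\right)$)
$\frac{1}{228604 + k{\left(\left(-1\right) \left(-239\right) \right)}} = \frac{1}{228604 + 56 \left(\left(-1\right) \left(-239\right)\right)^{2} \left(-1 - \left(-1\right) \left(-239\right)\right)} = \frac{1}{228604 + 56 \cdot 239^{2} \left(-1 - 239\right)} = \frac{1}{228604 + 56 \cdot 57121 \left(-1 - 239\right)} = \frac{1}{228604 + 56 \cdot 57121 \left(-240\right)} = \frac{1}{228604 - 767706240} = \frac{1}{-767477636} = - \frac{1}{767477636}$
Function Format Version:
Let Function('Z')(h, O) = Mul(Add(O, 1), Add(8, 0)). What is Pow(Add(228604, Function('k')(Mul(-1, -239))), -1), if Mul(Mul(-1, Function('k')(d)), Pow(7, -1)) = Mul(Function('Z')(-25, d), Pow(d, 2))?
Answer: Rational(-1, 767477636) ≈ -1.3030e-9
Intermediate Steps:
Function('Z')(h, O) = Add(8, Mul(8, O)) (Function('Z')(h, O) = Mul(Add(1, O), 8) = Add(8, Mul(8, O)))
Function('k')(d) = Mul(-7, Pow(d, 2), Add(8, Mul(8, d))) (Function('k')(d) = Mul(-7, Mul(Add(8, Mul(8, d)), Pow(d, 2))) = Mul(-7, Mul(Pow(d, 2), Add(8, Mul(8, d)))) = Mul(-7, Pow(d, 2), Add(8, Mul(8, d))))
Pow(Add(228604, Function('k')(Mul(-1, -239))), -1) = Pow(Add(228604, Mul(56, Pow(Mul(-1, -239), 2), Add(-1, Mul(-1, Mul(-1, -239))))), -1) = Pow(Add(228604, Mul(56, Pow(239, 2), Add(-1, Mul(-1, 239)))), -1) = Pow(Add(228604, Mul(56, 57121, Add(-1, -239))), -1) = Pow(Add(228604, Mul(56, 57121, -240)), -1) = Pow(Add(228604, -767706240), -1) = Pow(-767477636, -1) = Rational(-1, 767477636)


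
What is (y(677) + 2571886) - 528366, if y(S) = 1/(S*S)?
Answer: 936604478081/458329 ≈ 2.0435e+6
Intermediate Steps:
y(S) = S**(-2) (y(S) = 1/(S**2) = S**(-2))
(y(677) + 2571886) - 528366 = (677**(-2) + 2571886) - 528366 = (1/458329 + 2571886) - 528366 = 1178769938495/458329 - 528366 = 936604478081/458329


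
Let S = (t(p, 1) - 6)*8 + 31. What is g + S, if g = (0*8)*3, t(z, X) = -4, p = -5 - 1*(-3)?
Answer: -49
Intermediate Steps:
p = -2 (p = -5 + 3 = -2)
S = -49 (S = (-4 - 6)*8 + 31 = -10*8 + 31 = -80 + 31 = -49)
g = 0 (g = 0*3 = 0)
g + S = 0 - 49 = -49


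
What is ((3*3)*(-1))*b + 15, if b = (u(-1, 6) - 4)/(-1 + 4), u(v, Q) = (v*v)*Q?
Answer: 9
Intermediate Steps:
u(v, Q) = Q*v² (u(v, Q) = v²*Q = Q*v²)
b = ⅔ (b = (6*(-1)² - 4)/(-1 + 4) = (6*1 - 4)/3 = (6 - 4)*(⅓) = 2*(⅓) = ⅔ ≈ 0.66667)
((3*3)*(-1))*b + 15 = ((3*3)*(-1))*(⅔) + 15 = (9*(-1))*(⅔) + 15 = -9*⅔ + 15 = -6 + 15 = 9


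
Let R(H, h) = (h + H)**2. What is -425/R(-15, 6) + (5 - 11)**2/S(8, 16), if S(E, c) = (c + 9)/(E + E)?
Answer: 36031/2025 ≈ 17.793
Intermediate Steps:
R(H, h) = (H + h)**2
S(E, c) = (9 + c)/(2*E) (S(E, c) = (9 + c)/((2*E)) = (9 + c)*(1/(2*E)) = (9 + c)/(2*E))
-425/R(-15, 6) + (5 - 11)**2/S(8, 16) = -425/(-15 + 6)**2 + (5 - 11)**2/(((1/2)*(9 + 16)/8)) = -425/((-9)**2) + (-6)**2/(((1/2)*(1/8)*25)) = -425/81 + 36/(25/16) = -425*1/81 + 36*(16/25) = -425/81 + 576/25 = 36031/2025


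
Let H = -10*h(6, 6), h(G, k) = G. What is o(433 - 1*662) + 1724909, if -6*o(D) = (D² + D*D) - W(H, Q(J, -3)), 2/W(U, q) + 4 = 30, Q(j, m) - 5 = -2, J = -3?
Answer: 133179437/78 ≈ 1.7074e+6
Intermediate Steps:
Q(j, m) = 3 (Q(j, m) = 5 - 2 = 3)
H = -60 (H = -10*6 = -60)
W(U, q) = 1/13 (W(U, q) = 2/(-4 + 30) = 2/26 = 2*(1/26) = 1/13)
o(D) = 1/78 - D²/3 (o(D) = -((D² + D*D) - 1*1/13)/6 = -((D² + D²) - 1/13)/6 = -(2*D² - 1/13)/6 = -(-1/13 + 2*D²)/6 = 1/78 - D²/3)
o(433 - 1*662) + 1724909 = (1/78 - (433 - 1*662)²/3) + 1724909 = (1/78 - (433 - 662)²/3) + 1724909 = (1/78 - ⅓*(-229)²) + 1724909 = (1/78 - ⅓*52441) + 1724909 = (1/78 - 52441/3) + 1724909 = -1363465/78 + 1724909 = 133179437/78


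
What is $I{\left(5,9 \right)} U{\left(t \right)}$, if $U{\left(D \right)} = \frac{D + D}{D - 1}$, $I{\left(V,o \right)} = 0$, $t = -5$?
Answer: $0$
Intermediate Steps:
$U{\left(D \right)} = \frac{2 D}{-1 + D}$
$I{\left(5,9 \right)} U{\left(t \right)} = 0 \cdot 2 \left(-5\right) \frac{1}{-1 - 5} = 0 \cdot 2 \left(-5\right) \frac{1}{-6} = 0 \cdot 2 \left(-5\right) \left(- \frac{1}{6}\right) = 0 \cdot \frac{5}{3} = 0$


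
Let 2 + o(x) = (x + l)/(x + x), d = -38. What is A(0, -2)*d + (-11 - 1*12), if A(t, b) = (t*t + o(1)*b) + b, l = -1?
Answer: -99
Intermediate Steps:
o(x) = -2 + (-1 + x)/(2*x) (o(x) = -2 + (x - 1)/(x + x) = -2 + (-1 + x)/((2*x)) = -2 + (-1 + x)*(1/(2*x)) = -2 + (-1 + x)/(2*x))
A(t, b) = t² - b (A(t, b) = (t*t + ((½)*(-1 - 3*1)/1)*b) + b = (t² + ((½)*1*(-1 - 3))*b) + b = (t² + ((½)*1*(-4))*b) + b = (t² - 2*b) + b = t² - b)
A(0, -2)*d + (-11 - 1*12) = (0² - 1*(-2))*(-38) + (-11 - 1*12) = (0 + 2)*(-38) + (-11 - 12) = 2*(-38) - 23 = -76 - 23 = -99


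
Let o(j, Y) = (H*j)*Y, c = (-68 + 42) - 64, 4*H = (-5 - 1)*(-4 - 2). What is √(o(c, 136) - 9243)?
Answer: 3*I*√13267 ≈ 345.55*I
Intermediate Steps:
H = 9 (H = ((-5 - 1)*(-4 - 2))/4 = (-6*(-6))/4 = (¼)*36 = 9)
c = -90 (c = -26 - 64 = -90)
o(j, Y) = 9*Y*j (o(j, Y) = (9*j)*Y = 9*Y*j)
√(o(c, 136) - 9243) = √(9*136*(-90) - 9243) = √(-110160 - 9243) = √(-119403) = 3*I*√13267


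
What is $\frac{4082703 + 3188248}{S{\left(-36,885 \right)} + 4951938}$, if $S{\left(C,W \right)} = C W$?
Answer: $\frac{7270951}{4920078} \approx 1.4778$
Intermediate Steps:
$\frac{4082703 + 3188248}{S{\left(-36,885 \right)} + 4951938} = \frac{4082703 + 3188248}{\left(-36\right) 885 + 4951938} = \frac{7270951}{-31860 + 4951938} = \frac{7270951}{4920078}$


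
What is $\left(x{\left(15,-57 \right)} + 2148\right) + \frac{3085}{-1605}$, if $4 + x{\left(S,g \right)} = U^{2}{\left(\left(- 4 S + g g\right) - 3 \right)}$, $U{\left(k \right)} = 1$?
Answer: $\frac{687928}{321} \approx 2143.1$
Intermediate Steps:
$x{\left(S,g \right)} = -3$ ($x{\left(S,g \right)} = -4 + 1^{2} = -4 + 1 = -3$)
$\left(x{\left(15,-57 \right)} + 2148\right) + \frac{3085}{-1605} = \left(-3 + 2148\right) + \frac{3085}{-1605} = 2145 + 3085 \left(- \frac{1}{1605}\right) = 2145 - \frac{617}{321} = \frac{687928}{321}$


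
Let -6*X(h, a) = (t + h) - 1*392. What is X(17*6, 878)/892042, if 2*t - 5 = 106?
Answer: 469/10704504 ≈ 4.3813e-5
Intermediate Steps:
t = 111/2 (t = 5/2 + (1/2)*106 = 5/2 + 53 = 111/2 ≈ 55.500)
X(h, a) = 673/12 - h/6 (X(h, a) = -((111/2 + h) - 1*392)/6 = -((111/2 + h) - 392)/6 = -(-673/2 + h)/6 = 673/12 - h/6)
X(17*6, 878)/892042 = (673/12 - 17*6/6)/892042 = (673/12 - 1/6*102)*(1/892042) = (673/12 - 17)*(1/892042) = (469/12)*(1/892042) = 469/10704504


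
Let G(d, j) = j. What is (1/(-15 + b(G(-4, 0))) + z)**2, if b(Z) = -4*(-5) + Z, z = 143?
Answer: 512656/25 ≈ 20506.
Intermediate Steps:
b(Z) = 20 + Z
(1/(-15 + b(G(-4, 0))) + z)**2 = (1/(-15 + (20 + 0)) + 143)**2 = (1/(-15 + 20) + 143)**2 = (1/5 + 143)**2 = (716/5)**2 = 512656/25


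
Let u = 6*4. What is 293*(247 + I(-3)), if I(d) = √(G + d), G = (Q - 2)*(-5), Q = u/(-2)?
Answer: 72371 + 293*√67 ≈ 74769.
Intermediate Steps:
u = 24
Q = -12 (Q = 24/(-2) = 24*(-½) = -12)
G = 70 (G = (-12 - 2)*(-5) = -14*(-5) = 70)
I(d) = √(70 + d)
293*(247 + I(-3)) = 293*(247 + √(70 - 3)) = 293*(247 + √67) = 72371 + 293*√67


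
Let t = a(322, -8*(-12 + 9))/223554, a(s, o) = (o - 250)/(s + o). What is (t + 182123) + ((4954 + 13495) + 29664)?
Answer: 8904340922599/38674842 ≈ 2.3024e+5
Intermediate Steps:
a(s, o) = (-250 + o)/(o + s)
t = -113/38674842 (t = ((-250 - 8*(-12 + 9))/(-8*(-12 + 9) + 322))/223554 = ((-250 - 8*(-3))/(-8*(-3) + 322))*(1/223554) = ((-250 + 24)/(24 + 322))*(1/223554) = (-226/346)*(1/223554) = ((1/346)*(-226))*(1/223554) = -113/173*1/223554 = -113/38674842 ≈ -2.9218e-6)
(t + 182123) + ((4954 + 13495) + 29664) = (-113/38674842 + 182123) + ((4954 + 13495) + 29664) = 7043578249453/38674842 + (18449 + 29664) = 7043578249453/38674842 + 48113 = 8904340922599/38674842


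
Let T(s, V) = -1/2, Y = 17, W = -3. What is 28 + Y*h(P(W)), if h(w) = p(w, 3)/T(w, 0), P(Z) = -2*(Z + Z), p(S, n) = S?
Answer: -380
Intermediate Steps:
P(Z) = -4*Z
T(s, V) = -½ (T(s, V) = -1*½ = -½)
h(w) = -2*w (h(w) = w/(-½) = w*(-2) = -2*w)
28 + Y*h(P(W)) = 28 + 17*(-(-8)*(-3)) = 28 + 17*(-2*12) = 28 + 17*(-24) = 28 - 408 = -380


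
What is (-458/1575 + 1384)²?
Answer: 4749531552964/2480625 ≈ 1.9147e+6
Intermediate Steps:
(-458/1575 + 1384)² = (2179342/1575)² = 4749531552964/2480625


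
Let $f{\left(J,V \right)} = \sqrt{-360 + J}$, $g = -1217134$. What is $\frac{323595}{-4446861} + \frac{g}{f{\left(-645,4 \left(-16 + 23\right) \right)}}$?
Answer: $- \frac{107865}{1482287} + \frac{1217134 i \sqrt{1005}}{1005} \approx -0.072769 + 38393.0 i$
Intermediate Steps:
$\frac{323595}{-4446861} + \frac{g}{f{\left(-645,4 \left(-16 + 23\right) \right)}} = \frac{323595}{-4446861} - \frac{1217134}{\sqrt{-360 - 645}} = 323595 \left(- \frac{1}{4446861}\right) - \frac{1217134}{\sqrt{-1005}} = - \frac{107865}{1482287} - \frac{1217134}{i \sqrt{1005}} = - \frac{107865}{1482287} - 1217134 \left(- \frac{i \sqrt{1005}}{1005}\right) = - \frac{107865}{1482287} + \frac{1217134 i \sqrt{1005}}{1005}$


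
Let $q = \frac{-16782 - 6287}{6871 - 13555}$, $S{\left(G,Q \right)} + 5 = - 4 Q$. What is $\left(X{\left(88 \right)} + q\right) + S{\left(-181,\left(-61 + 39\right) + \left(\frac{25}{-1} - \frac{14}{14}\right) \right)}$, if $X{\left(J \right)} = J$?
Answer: $\frac{1861169}{6684} \approx 278.45$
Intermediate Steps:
$S{\left(G,Q \right)} = -5 - 4 Q$
$q = \frac{23069}{6684}$ ($q = - \frac{23069}{-6684} = \left(-23069\right) \left(- \frac{1}{6684}\right) = \frac{23069}{6684} \approx 3.4514$)
$\left(X{\left(88 \right)} + q\right) + S{\left(-181,\left(-61 + 39\right) + \left(\frac{25}{-1} - \frac{14}{14}\right) \right)} = \left(88 + \frac{23069}{6684}\right) - \left(5 + 4 \left(\left(-61 + 39\right) + \left(\frac{25}{-1} - \frac{14}{14}\right)\right)\right) = \frac{611261}{6684} - \left(5 + 4 \left(-22 + \left(25 \left(-1\right) - 1\right)\right)\right) = \frac{611261}{6684} - \left(5 + 4 \left(-22 - 26\right)\right) = \frac{611261}{6684} - -187 = \frac{611261}{6684} + \left(-5 + 192\right) = \frac{611261}{6684} + 187 = \frac{1861169}{6684}$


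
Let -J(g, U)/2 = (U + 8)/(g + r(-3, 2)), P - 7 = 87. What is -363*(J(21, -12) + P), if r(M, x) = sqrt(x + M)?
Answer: -7571454/221 + 1452*I/221 ≈ -34260.0 + 6.5701*I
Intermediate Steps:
P = 94 (P = 7 + 87 = 94)
r(M, x) = sqrt(M + x)
J(g, U) = -2*(8 + U)/(I + g) (J(g, U) = -2*(U + 8)/(g + sqrt(-3 + 2)) = -2*(8 + U)/(g + sqrt(-1)) = -2*(8 + U)/(g + I) = -2*(8 + U)/(I + g))
-363*(J(21, -12) + P) = -363*(2*(-8 - 1*(-12))/(I + 21) + 94) = -363*(2*(-8 + 12)/(21 + I) + 94) = -363*(2*((21 - I)/442)*4 + 94) = -363*((84/221 - 4*I/221) + 94) = -363*(20858/221 - 4*I/221) = -7571454/221 + 1452*I/221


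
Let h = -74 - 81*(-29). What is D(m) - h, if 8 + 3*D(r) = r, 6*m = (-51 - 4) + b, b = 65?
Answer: -20494/9 ≈ -2277.1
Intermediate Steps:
m = 5/3 (m = ((-51 - 4) + 65)/6 = (-55 + 65)/6 = (⅙)*10 = 5/3 ≈ 1.6667)
D(r) = -8/3 + r/3
h = 2275 (h = -74 + 2349 = 2275)
D(m) - h = (-8/3 + (⅓)*(5/3)) - 1*2275 = (-8/3 + 5/9) - 2275 = -19/9 - 2275 = -20494/9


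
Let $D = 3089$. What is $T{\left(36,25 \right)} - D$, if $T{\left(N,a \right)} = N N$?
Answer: $-1793$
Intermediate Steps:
$T{\left(N,a \right)} = N^{2}$
$T{\left(36,25 \right)} - D = 36^{2} - 3089 = 1296 - 3089 = -1793$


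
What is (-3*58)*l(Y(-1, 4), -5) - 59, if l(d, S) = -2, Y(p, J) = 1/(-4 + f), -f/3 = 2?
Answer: 289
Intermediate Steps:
f = -6 (f = -3*2 = -6)
Y(p, J) = -1/10 (Y(p, J) = 1/(-4 - 6) = 1/(-10) = -1/10)
(-3*58)*l(Y(-1, 4), -5) - 59 = -3*58*(-2) - 59 = -174*(-2) - 59 = 348 - 59 = 289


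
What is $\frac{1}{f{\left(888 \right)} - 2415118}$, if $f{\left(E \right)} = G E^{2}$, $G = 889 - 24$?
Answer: $\frac{1}{679675442} \approx 1.4713 \cdot 10^{-9}$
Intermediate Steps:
$G = 865$
$f{\left(E \right)} = 865 E^{2}$
$\frac{1}{f{\left(888 \right)} - 2415118} = \frac{1}{865 \cdot 888^{2} - 2415118} = \frac{1}{865 \cdot 788544 - 2415118} = \frac{1}{682090560 - 2415118} = \frac{1}{679675442}$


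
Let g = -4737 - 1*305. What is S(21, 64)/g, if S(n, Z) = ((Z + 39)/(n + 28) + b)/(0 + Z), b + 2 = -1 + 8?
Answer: -87/3952928 ≈ -2.2009e-5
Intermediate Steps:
b = 5 (b = -2 + (-1 + 8) = -2 + 7 = 5)
S(n, Z) = (5 + (39 + Z)/(28 + n))/Z (S(n, Z) = ((Z + 39)/(n + 28) + 5)/(0 + Z) = ((39 + Z)/(28 + n) + 5)/Z = (5 + (39 + Z)/(28 + n))/Z)
g = -5042 (g = -4737 - 305 = -5042)
S(21, 64)/g = ((179 + 64 + 5*21)/(64*(28 + 21)))/(-5042) = ((1/64)*(179 + 64 + 105)/49)*(-1/5042) = ((1/64)*(1/49)*348)*(-1/5042) = (87/784)*(-1/5042) = -87/3952928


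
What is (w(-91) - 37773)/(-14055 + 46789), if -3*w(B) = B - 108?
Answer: -56560/49101 ≈ -1.1519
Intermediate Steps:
w(B) = 36 - B/3 (w(B) = -(B - 108)/3 = -(-108 + B)/3 = 36 - B/3)
(w(-91) - 37773)/(-14055 + 46789) = ((36 - ⅓*(-91)) - 37773)/(-14055 + 46789) = ((36 + 91/3) - 37773)/32734 = (199/3 - 37773)*(1/32734) = -113120/3*1/32734 = -56560/49101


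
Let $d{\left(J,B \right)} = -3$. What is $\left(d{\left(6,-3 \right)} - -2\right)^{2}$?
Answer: $1$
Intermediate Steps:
$\left(d{\left(6,-3 \right)} - -2\right)^{2} = \left(-3 - -2\right)^{2} = \left(-3 + 2\right)^{2} = \left(-1\right)^{2} = 1$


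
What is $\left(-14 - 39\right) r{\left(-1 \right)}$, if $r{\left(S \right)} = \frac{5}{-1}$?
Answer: $265$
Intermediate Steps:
$r{\left(S \right)} = -5$ ($r{\left(S \right)} = 5 \left(-1\right) = -5$)
$\left(-14 - 39\right) r{\left(-1 \right)} = \left(-14 - 39\right) \left(-5\right) = \left(-53\right) \left(-5\right) = 265$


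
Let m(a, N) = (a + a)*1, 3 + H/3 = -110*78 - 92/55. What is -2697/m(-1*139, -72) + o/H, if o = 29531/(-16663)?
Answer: 63656815497271/6561538443894 ≈ 9.7015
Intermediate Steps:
o = -29531/16663 (o = 29531*(-1/16663) = -29531/16663 ≈ -1.7722)
H = -1416471/55 (H = -9 + 3*(-110*78 - 92/55) = -9 + 3*(-8580 - 92*1/55) = -9 + 3*(-8580 - 92/55) = -9 + 3*(-471992/55) = -9 - 1415976/55 = -1416471/55 ≈ -25754.)
m(a, N) = 2*a (m(a, N) = (2*a)*1 = 2*a)
-2697/m(-1*139, -72) + o/H = -2697/(2*(-1*139)) - 29531/(16663*(-1416471/55)) = -2697/(2*(-139)) - 29531/16663*(-55/1416471) = -2697/(-278) + 1624205/23602656273 = -2697*(-1/278) + 1624205/23602656273 = 2697/278 + 1624205/23602656273 = 63656815497271/6561538443894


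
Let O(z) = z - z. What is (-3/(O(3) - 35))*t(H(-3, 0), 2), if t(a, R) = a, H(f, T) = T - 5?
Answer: -3/7 ≈ -0.42857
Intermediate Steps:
H(f, T) = -5 + T
O(z) = 0
(-3/(O(3) - 35))*t(H(-3, 0), 2) = (-3/(0 - 35))*(-5 + 0) = (-3/(-35))*(-5) = -1/35*(-3)*(-5) = (3/35)*(-5) = -3/7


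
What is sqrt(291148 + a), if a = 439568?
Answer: 2*sqrt(182679) ≈ 854.82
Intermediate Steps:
sqrt(291148 + a) = sqrt(291148 + 439568) = sqrt(730716) = 2*sqrt(182679)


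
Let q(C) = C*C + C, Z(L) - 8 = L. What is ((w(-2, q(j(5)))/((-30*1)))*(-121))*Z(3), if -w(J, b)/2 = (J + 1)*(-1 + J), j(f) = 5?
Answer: -1331/5 ≈ -266.20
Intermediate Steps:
Z(L) = 8 + L
q(C) = C + C² (q(C) = C² + C = C + C²)
w(J, b) = -2*(1 + J)*(-1 + J) (w(J, b) = -2*(J + 1)*(-1 + J) = -2*(1 + J)*(-1 + J))
((w(-2, q(j(5)))/((-30*1)))*(-121))*Z(3) = (((2 - 2*(-2)²)/((-30*1)))*(-121))*(8 + 3) = (((2 - 2*4)/(-30))*(-121))*11 = (((2 - 8)*(-1/30))*(-121))*11 = (-6*(-1/30)*(-121))*11 = ((⅕)*(-121))*11 = -121/5*11 = -1331/5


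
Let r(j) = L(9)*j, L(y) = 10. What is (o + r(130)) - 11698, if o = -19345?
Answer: -29743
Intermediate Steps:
r(j) = 10*j
(o + r(130)) - 11698 = (-19345 + 10*130) - 11698 = (-19345 + 1300) - 11698 = -18045 - 11698 = -29743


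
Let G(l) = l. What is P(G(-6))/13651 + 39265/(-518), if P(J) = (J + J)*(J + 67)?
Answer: -536385691/7071218 ≈ -75.855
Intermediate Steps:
P(J) = 2*J*(67 + J) (P(J) = (2*J)*(67 + J) = 2*J*(67 + J))
P(G(-6))/13651 + 39265/(-518) = (2*(-6)*(67 - 6))/13651 + 39265/(-518) = (2*(-6)*61)*(1/13651) + 39265*(-1/518) = -732*1/13651 - 39265/518 = -732/13651 - 39265/518 = -536385691/7071218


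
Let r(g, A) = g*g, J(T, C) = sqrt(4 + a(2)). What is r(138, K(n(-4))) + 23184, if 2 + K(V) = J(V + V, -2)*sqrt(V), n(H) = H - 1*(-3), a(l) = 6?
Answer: 42228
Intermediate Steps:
n(H) = 3 + H (n(H) = H + 3 = 3 + H)
J(T, C) = sqrt(10) (J(T, C) = sqrt(4 + 6) = sqrt(10))
K(V) = -2 + sqrt(10)*sqrt(V)
r(g, A) = g**2
r(138, K(n(-4))) + 23184 = 138**2 + 23184 = 19044 + 23184 = 42228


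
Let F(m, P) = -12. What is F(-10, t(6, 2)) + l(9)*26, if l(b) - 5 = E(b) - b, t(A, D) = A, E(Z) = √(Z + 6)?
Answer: -116 + 26*√15 ≈ -15.302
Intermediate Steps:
E(Z) = √(6 + Z)
l(b) = 5 + √(6 + b) - b (l(b) = 5 + (√(6 + b) - b) = 5 + √(6 + b) - b)
F(-10, t(6, 2)) + l(9)*26 = -12 + (5 + √(6 + 9) - 1*9)*26 = -12 + (5 + √15 - 9)*26 = -12 + (-4 + √15)*26 = -12 + (-104 + 26*√15) = -116 + 26*√15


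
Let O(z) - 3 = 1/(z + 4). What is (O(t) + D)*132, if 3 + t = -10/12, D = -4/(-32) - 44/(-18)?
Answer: 9163/6 ≈ 1527.2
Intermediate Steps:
D = 185/72 (D = -4*(-1/32) - 44*(-1/18) = ⅛ + 22/9 = 185/72 ≈ 2.5694)
t = -23/6 (t = -3 - 10/12 = -3 - 10*1/12 = -3 - ⅚ = -23/6 ≈ -3.8333)
O(z) = 3 + 1/(4 + z) (O(z) = 3 + 1/(z + 4) = 3 + 1/(4 + z))
(O(t) + D)*132 = ((13 + 3*(-23/6))/(4 - 23/6) + 185/72)*132 = ((13 - 23/2)/(⅙) + 185/72)*132 = (6*(3/2) + 185/72)*132 = (9 + 185/72)*132 = (833/72)*132 = 9163/6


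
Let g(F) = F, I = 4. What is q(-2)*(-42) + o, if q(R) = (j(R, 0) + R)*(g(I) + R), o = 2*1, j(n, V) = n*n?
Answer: -166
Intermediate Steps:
j(n, V) = n**2
o = 2
q(R) = (4 + R)*(R + R**2) (q(R) = (R**2 + R)*(4 + R) = (R + R**2)*(4 + R) = (4 + R)*(R + R**2))
q(-2)*(-42) + o = -2*(4 + (-2)**2 + 5*(-2))*(-42) + 2 = -2*(4 + 4 - 10)*(-42) + 2 = -2*(-2)*(-42) + 2 = 4*(-42) + 2 = -168 + 2 = -166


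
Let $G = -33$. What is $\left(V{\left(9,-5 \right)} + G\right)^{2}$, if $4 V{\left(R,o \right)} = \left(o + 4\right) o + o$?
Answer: $1089$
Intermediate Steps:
$V{\left(R,o \right)} = \frac{o}{4} + \frac{o \left(4 + o\right)}{4}$ ($V{\left(R,o \right)} = \frac{\left(o + 4\right) o + o}{4} = \frac{\left(4 + o\right) o + o}{4} = \frac{o \left(4 + o\right) + o}{4} = \frac{o + o \left(4 + o\right)}{4} = \frac{o}{4} + \frac{o \left(4 + o\right)}{4}$)
$\left(V{\left(9,-5 \right)} + G\right)^{2} = \left(\frac{1}{4} \left(-5\right) \left(5 - 5\right) - 33\right)^{2} = \left(\frac{1}{4} \left(-5\right) 0 - 33\right)^{2} = \left(0 - 33\right)^{2} = \left(-33\right)^{2} = 1089$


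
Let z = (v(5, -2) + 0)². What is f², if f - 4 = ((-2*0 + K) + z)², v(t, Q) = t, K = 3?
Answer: 620944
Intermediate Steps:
z = 25 (z = (5 + 0)² = 5² = 25)
f = 788 (f = 4 + ((-2*0 + 3) + 25)² = 4 + ((0 + 3) + 25)² = 4 + (3 + 25)² = 4 + 28² = 4 + 784 = 788)
f² = 788² = 620944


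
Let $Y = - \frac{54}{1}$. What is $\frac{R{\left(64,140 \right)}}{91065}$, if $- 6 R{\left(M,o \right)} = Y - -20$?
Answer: $\frac{17}{273195} \approx 6.2227 \cdot 10^{-5}$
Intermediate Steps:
$Y = -54$ ($Y = \left(-54\right) 1 = -54$)
$R{\left(M,o \right)} = \frac{17}{3}$ ($R{\left(M,o \right)} = - \frac{-54 - -20}{6} = - \frac{-54 + 20}{6} = \left(- \frac{1}{6}\right) \left(-34\right) = \frac{17}{3}$)
$\frac{R{\left(64,140 \right)}}{91065} = \frac{17}{3 \cdot 91065} = \frac{17}{3} \cdot \frac{1}{91065} = \frac{17}{273195}$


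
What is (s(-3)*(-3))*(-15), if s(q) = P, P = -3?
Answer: -135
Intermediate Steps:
s(q) = -3
(s(-3)*(-3))*(-15) = -3*(-3)*(-15) = 9*(-15) = -135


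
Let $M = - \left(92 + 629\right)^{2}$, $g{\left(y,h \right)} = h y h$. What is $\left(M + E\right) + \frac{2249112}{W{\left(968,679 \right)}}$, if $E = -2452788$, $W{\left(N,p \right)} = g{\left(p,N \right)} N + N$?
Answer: $- \frac{228847709609138234}{76984954937} \approx -2.9726 \cdot 10^{6}$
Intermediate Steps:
$g{\left(y,h \right)} = y h^{2}$ ($g{\left(y,h \right)} = h h y = y h^{2}$)
$W{\left(N,p \right)} = N + p N^{3}$ ($W{\left(N,p \right)} = p N^{2} N + N = p N^{3} + N = N + p N^{3}$)
$M = -519841$ ($M = - 721^{2} = \left(-1\right) 519841 = -519841$)
$\left(M + E\right) + \frac{2249112}{W{\left(968,679 \right)}} = \left(-519841 - 2452788\right) + \frac{2249112}{968 + 679 \cdot 968^{3}} = -2972629 + \frac{2249112}{968 + 679 \cdot 907039232} = -2972629 + \frac{2249112}{968 + 615879638528} = -2972629 + \frac{2249112}{615879639496} = -2972629 + 2249112 \cdot \frac{1}{615879639496} = -2972629 + \frac{281139}{76984954937} = - \frac{228847709609138234}{76984954937}$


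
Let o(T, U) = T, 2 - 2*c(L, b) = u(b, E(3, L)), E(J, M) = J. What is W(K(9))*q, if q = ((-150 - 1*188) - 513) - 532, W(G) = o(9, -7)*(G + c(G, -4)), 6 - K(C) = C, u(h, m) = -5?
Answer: -12447/2 ≈ -6223.5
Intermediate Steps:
K(C) = 6 - C
c(L, b) = 7/2 (c(L, b) = 1 - ½*(-5) = 1 + 5/2 = 7/2)
W(G) = 63/2 + 9*G (W(G) = 9*(G + 7/2) = 9*(7/2 + G) = 63/2 + 9*G)
q = -1383 (q = ((-150 - 188) - 513) - 532 = (-338 - 513) - 532 = -851 - 532 = -1383)
W(K(9))*q = (63/2 + 9*(6 - 1*9))*(-1383) = (63/2 + 9*(6 - 9))*(-1383) = (63/2 + 9*(-3))*(-1383) = (63/2 - 27)*(-1383) = (9/2)*(-1383) = -12447/2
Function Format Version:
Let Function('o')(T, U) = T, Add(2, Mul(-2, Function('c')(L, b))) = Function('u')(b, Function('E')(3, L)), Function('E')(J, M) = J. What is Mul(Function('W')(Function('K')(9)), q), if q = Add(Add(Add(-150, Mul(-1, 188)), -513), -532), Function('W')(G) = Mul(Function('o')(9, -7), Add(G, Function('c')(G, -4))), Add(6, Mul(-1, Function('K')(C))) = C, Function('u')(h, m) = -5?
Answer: Rational(-12447, 2) ≈ -6223.5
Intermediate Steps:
Function('K')(C) = Add(6, Mul(-1, C))
Function('c')(L, b) = Rational(7, 2) (Function('c')(L, b) = Add(1, Mul(Rational(-1, 2), -5)) = Add(1, Rational(5, 2)) = Rational(7, 2))
Function('W')(G) = Add(Rational(63, 2), Mul(9, G)) (Function('W')(G) = Mul(9, Add(G, Rational(7, 2))) = Mul(9, Add(Rational(7, 2), G)) = Add(Rational(63, 2), Mul(9, G)))
q = -1383 (q = Add(Add(Add(-150, -188), -513), -532) = Add(Add(-338, -513), -532) = Add(-851, -532) = -1383)
Mul(Function('W')(Function('K')(9)), q) = Mul(Add(Rational(63, 2), Mul(9, Add(6, Mul(-1, 9)))), -1383) = Mul(Add(Rational(63, 2), Mul(9, Add(6, -9))), -1383) = Mul(Add(Rational(63, 2), Mul(9, -3)), -1383) = Mul(Add(Rational(63, 2), -27), -1383) = Mul(Rational(9, 2), -1383) = Rational(-12447, 2)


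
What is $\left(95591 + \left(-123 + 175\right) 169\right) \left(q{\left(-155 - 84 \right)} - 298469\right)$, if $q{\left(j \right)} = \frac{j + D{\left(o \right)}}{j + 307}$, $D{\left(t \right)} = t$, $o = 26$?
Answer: $- \frac{2118487143795}{68} \approx -3.1154 \cdot 10^{10}$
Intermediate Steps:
$q{\left(j \right)} = \frac{26 + j}{307 + j}$ ($q{\left(j \right)} = \frac{j + 26}{j + 307} = \frac{26 + j}{307 + j}$)
$\left(95591 + \left(-123 + 175\right) 169\right) \left(q{\left(-155 - 84 \right)} - 298469\right) = \left(95591 + \left(-123 + 175\right) 169\right) \left(\frac{26 - 239}{307 - 239} - 298469\right) = \left(95591 + 52 \cdot 169\right) \left(\frac{26 - 239}{307 - 239} - 298469\right) = \left(95591 + 8788\right) \left(\frac{1}{68} \left(-213\right) - 298469\right) = 104379 \left(\frac{1}{68} \left(-213\right) - 298469\right) = 104379 \left(- \frac{213}{68} - 298469\right) = 104379 \left(- \frac{20296105}{68}\right) = - \frac{2118487143795}{68}$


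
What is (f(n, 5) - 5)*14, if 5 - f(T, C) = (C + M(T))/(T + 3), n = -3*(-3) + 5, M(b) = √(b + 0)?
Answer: -70/17 - 14*√14/17 ≈ -7.1990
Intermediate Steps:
M(b) = √b
n = 14 (n = 9 + 5 = 14)
f(T, C) = 5 - (C + √T)/(3 + T) (f(T, C) = 5 - (C + √T)/(T + 3) = 5 - (C + √T)/(3 + T))
(f(n, 5) - 5)*14 = ((15 - 1*5 - √14 + 5*14)/(3 + 14) - 5)*14 = ((15 - 5 - √14 + 70)/17 - 5)*14 = ((80 - √14)/17 - 5)*14 = ((80/17 - √14/17) - 5)*14 = (-5/17 - √14/17)*14 = -70/17 - 14*√14/17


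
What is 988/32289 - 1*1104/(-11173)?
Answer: 46685980/360764997 ≈ 0.12941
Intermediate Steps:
988/32289 - 1*1104/(-11173) = 988*(1/32289) - 1104*(-1/11173) = 988/32289 + 1104/11173 = 46685980/360764997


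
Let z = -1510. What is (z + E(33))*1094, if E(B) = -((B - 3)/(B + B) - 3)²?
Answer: -200742436/121 ≈ -1.6590e+6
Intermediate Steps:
E(B) = -(-3 + (-3 + B)/(2*B))² (E(B) = -((-3 + B)/((2*B)) - 3)² = -((-3 + B)*(1/(2*B)) - 3)² = -((-3 + B)/(2*B) - 3)² = -(-3 + (-3 + B)/(2*B))²)
(z + E(33))*1094 = (-1510 - ¼*(3 + 5*33)²/33²)*1094 = (-1510 - ¼*1/1089*(3 + 165)²)*1094 = (-1510 - ¼*1/1089*168²)*1094 = (-1510 - ¼*1/1089*28224)*1094 = (-1510 - 784/121)*1094 = -183494/121*1094 = -200742436/121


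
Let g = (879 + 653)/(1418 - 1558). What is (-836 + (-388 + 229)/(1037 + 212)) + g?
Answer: -37029672/43715 ≈ -847.07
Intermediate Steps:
g = -383/35 (g = 1532/(-140) = 1532*(-1/140) = -383/35 ≈ -10.943)
(-836 + (-388 + 229)/(1037 + 212)) + g = (-836 + (-388 + 229)/(1037 + 212)) - 383/35 = (-836 - 159/1249) - 383/35 = -1044323/1249 - 383/35 = -37029672/43715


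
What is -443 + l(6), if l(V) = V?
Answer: -437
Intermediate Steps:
-443 + l(6) = -443 + 6 = -437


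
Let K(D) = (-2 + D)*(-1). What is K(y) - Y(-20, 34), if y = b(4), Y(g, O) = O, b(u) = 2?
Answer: -34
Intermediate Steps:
y = 2
K(D) = 2 - D
K(y) - Y(-20, 34) = (2 - 1*2) - 1*34 = (2 - 2) - 34 = 0 - 34 = -34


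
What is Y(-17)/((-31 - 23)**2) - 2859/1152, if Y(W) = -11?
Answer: -231931/93312 ≈ -2.4855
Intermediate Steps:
Y(-17)/((-31 - 23)**2) - 2859/1152 = -11/(-31 - 23)**2 - 2859/1152 = -11/((-54)**2) - 2859*1/1152 = -11/2916 - 953/384 = -231931/93312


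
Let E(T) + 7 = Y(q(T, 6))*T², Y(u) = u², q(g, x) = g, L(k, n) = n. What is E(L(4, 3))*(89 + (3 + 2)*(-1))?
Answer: 6216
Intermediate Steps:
E(T) = -7 + T⁴ (E(T) = -7 + T²*T² = -7 + T⁴)
E(L(4, 3))*(89 + (3 + 2)*(-1)) = (-7 + 3⁴)*(89 + (3 + 2)*(-1)) = (-7 + 81)*(89 + 5*(-1)) = 74*(89 - 5) = 74*84 = 6216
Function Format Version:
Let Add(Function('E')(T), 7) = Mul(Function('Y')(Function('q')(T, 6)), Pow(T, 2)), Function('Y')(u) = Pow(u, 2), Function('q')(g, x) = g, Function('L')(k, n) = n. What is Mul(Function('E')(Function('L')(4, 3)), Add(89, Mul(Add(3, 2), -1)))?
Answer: 6216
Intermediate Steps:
Function('E')(T) = Add(-7, Pow(T, 4)) (Function('E')(T) = Add(-7, Mul(Pow(T, 2), Pow(T, 2))) = Add(-7, Pow(T, 4)))
Mul(Function('E')(Function('L')(4, 3)), Add(89, Mul(Add(3, 2), -1))) = Mul(Add(-7, Pow(3, 4)), Add(89, Mul(Add(3, 2), -1))) = Mul(Add(-7, 81), Add(89, Mul(5, -1))) = Mul(74, Add(89, -5)) = Mul(74, 84) = 6216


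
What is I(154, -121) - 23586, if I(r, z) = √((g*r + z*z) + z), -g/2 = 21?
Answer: -23586 + 2*√2013 ≈ -23496.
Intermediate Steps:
g = -42 (g = -2*21 = -42)
I(r, z) = √(z + z² - 42*r) (I(r, z) = √((-42*r + z*z) + z) = √((-42*r + z²) + z) = √((z² - 42*r) + z) = √(z + z² - 42*r))
I(154, -121) - 23586 = √(-121 + (-121)² - 42*154) - 23586 = √(-121 + 14641 - 6468) - 23586 = √8052 - 23586 = 2*√2013 - 23586 = -23586 + 2*√2013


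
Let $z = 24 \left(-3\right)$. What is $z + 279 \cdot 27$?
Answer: $7461$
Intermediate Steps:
$z = -72$
$z + 279 \cdot 27 = -72 + 279 \cdot 27 = -72 + 7533 = 7461$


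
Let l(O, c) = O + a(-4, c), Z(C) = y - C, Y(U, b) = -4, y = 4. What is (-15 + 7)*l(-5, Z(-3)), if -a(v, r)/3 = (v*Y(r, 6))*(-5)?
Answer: -1880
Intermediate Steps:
Z(C) = 4 - C
a(v, r) = -60*v (a(v, r) = -3*v*(-4)*(-5) = -3*(-4*v)*(-5) = -60*v)
l(O, c) = 240 + O (l(O, c) = O - 60*(-4) = O + 240 = 240 + O)
(-15 + 7)*l(-5, Z(-3)) = (-15 + 7)*(240 - 5) = -8*235 = -1880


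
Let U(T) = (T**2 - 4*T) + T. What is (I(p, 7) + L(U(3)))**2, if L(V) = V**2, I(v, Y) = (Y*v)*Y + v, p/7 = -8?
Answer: 7840000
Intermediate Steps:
p = -56 (p = 7*(-8) = -56)
I(v, Y) = v + v*Y**2 (I(v, Y) = v*Y**2 + v = v + v*Y**2)
U(T) = T**2 - 3*T
(I(p, 7) + L(U(3)))**2 = (-56*(1 + 7**2) + (3*(-3 + 3))**2)**2 = (-56*(1 + 49) + (3*0)**2)**2 = (-56*50 + 0**2)**2 = (-2800 + 0)**2 = (-2800)**2 = 7840000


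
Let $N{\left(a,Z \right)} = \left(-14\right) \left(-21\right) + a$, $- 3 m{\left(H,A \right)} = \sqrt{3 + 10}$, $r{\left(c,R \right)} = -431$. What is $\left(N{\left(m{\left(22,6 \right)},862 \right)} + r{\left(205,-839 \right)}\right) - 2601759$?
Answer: $-2601896 - \frac{\sqrt{13}}{3} \approx -2.6019 \cdot 10^{6}$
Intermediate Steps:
$m{\left(H,A \right)} = - \frac{\sqrt{13}}{3}$ ($m{\left(H,A \right)} = - \frac{\sqrt{3 + 10}}{3} = - \frac{\sqrt{13}}{3}$)
$N{\left(a,Z \right)} = 294 + a$
$\left(N{\left(m{\left(22,6 \right)},862 \right)} + r{\left(205,-839 \right)}\right) - 2601759 = \left(\left(294 - \frac{\sqrt{13}}{3}\right) - 431\right) - 2601759 = \left(-137 - \frac{\sqrt{13}}{3}\right) - 2601759 = -2601896 - \frac{\sqrt{13}}{3}$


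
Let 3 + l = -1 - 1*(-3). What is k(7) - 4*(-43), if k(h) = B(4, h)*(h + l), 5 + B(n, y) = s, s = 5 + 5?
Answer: 202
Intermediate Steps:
s = 10
l = -1 (l = -3 + (-1 - 1*(-3)) = -3 + (-1 + 3) = -3 + 2 = -1)
B(n, y) = 5 (B(n, y) = -5 + 10 = 5)
k(h) = -5 + 5*h (k(h) = 5*(h - 1) = 5*(-1 + h) = -5 + 5*h)
k(7) - 4*(-43) = (-5 + 5*7) - 4*(-43) = (-5 + 35) + 172 = 30 + 172 = 202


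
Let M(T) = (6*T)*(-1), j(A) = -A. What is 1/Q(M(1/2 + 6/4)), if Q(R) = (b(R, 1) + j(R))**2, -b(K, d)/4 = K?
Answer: 1/3600 ≈ 0.00027778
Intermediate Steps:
b(K, d) = -4*K
M(T) = -6*T
Q(R) = 25*R**2 (Q(R) = (-4*R - R)**2 = (-5*R)**2 = 25*R**2)
1/Q(M(1/2 + 6/4)) = 1/(25*(-6*(1/2 + 6/4))**2) = 1/(25*(-6*(1*(1/2) + 6*(1/4)))**2) = 1/(25*(-6*(1/2 + 3/2))**2) = 1/(25*(-6*2)**2) = 1/(25*(-12)**2) = 1/(25*144) = 1/3600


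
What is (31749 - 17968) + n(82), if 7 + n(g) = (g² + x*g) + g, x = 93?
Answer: 28206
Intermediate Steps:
n(g) = -7 + g² + 94*g (n(g) = -7 + ((g² + 93*g) + g) = -7 + (g² + 94*g) = -7 + g² + 94*g)
(31749 - 17968) + n(82) = (31749 - 17968) + (-7 + 82² + 94*82) = 13781 + (-7 + 6724 + 7708) = 13781 + 14425 = 28206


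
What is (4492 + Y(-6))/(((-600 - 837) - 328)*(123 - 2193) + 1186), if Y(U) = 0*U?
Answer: 1123/913684 ≈ 0.0012291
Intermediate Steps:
Y(U) = 0
(4492 + Y(-6))/(((-600 - 837) - 328)*(123 - 2193) + 1186) = (4492 + 0)/(((-600 - 837) - 328)*(123 - 2193) + 1186) = 4492/((-1437 - 328)*(-2070) + 1186) = 4492/(-1765*(-2070) + 1186) = 4492/(3653550 + 1186) = 4492/3654736 = 4492*(1/3654736) = 1123/913684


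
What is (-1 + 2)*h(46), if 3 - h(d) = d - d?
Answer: 3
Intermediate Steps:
h(d) = 3 (h(d) = 3 - (d - d) = 3 - 1*0 = 3 + 0 = 3)
(-1 + 2)*h(46) = (-1 + 2)*3 = 1*3 = 3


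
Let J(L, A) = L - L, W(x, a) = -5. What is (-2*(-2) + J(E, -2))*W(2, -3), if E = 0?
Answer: -20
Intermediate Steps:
J(L, A) = 0
(-2*(-2) + J(E, -2))*W(2, -3) = (-2*(-2) + 0)*(-5) = (4 + 0)*(-5) = 4*(-5) = -20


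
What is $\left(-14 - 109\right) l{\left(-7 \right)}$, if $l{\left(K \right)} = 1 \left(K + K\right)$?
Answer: $1722$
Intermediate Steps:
$l{\left(K \right)} = 2 K$ ($l{\left(K \right)} = 1 \cdot 2 K = 2 K$)
$\left(-14 - 109\right) l{\left(-7 \right)} = \left(-14 - 109\right) 2 \left(-7\right) = \left(-123\right) \left(-14\right) = 1722$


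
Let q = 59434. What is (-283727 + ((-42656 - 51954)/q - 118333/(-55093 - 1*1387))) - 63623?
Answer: -582997008460639/1678416160 ≈ -3.4735e+5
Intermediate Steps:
(-283727 + ((-42656 - 51954)/q - 118333/(-55093 - 1*1387))) - 63623 = (-283727 + ((-42656 - 51954)/59434 - 118333/(-55093 - 1*1387))) - 63623 = (-283727 + (-94610*1/59434 - 118333/(-55093 - 1387))) - 63623 = (-283727 + (-47305/29717 - 118333/(-56480))) - 63623 = (-283727 + (-47305/29717 - 118333*(-1/56480))) - 63623 = (-283727 + (-47305/29717 + 118333/56480)) - 63623 = (-283727 + 844715361/1678416160) - 63623 = -476211137112959/1678416160 - 63623 = -582997008460639/1678416160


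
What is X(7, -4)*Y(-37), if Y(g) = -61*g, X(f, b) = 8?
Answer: 18056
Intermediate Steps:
X(7, -4)*Y(-37) = 8*(-61*(-37)) = 8*2257 = 18056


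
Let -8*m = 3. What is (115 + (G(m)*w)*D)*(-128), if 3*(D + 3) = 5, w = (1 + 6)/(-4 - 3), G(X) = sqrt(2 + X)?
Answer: -14720 - 128*sqrt(26)/3 ≈ -14938.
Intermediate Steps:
m = -3/8 (m = -1/8*3 = -3/8 ≈ -0.37500)
w = -1 (w = 7/(-7) = 7*(-1/7) = -1)
D = -4/3 (D = -3 + (1/3)*5 = -3 + 5/3 = -4/3 ≈ -1.3333)
(115 + (G(m)*w)*D)*(-128) = (115 + (sqrt(2 - 3/8)*(-1))*(-4/3))*(-128) = (115 + (sqrt(13/8)*(-1))*(-4/3))*(-128) = (115 + ((sqrt(26)/4)*(-1))*(-4/3))*(-128) = (115 - sqrt(26)/4*(-4/3))*(-128) = (115 + sqrt(26)/3)*(-128) = -14720 - 128*sqrt(26)/3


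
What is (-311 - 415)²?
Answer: 527076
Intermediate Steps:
(-311 - 415)² = (-726)² = 527076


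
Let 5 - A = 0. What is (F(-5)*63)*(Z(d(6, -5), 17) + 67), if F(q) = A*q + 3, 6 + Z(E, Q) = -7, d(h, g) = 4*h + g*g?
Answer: -74844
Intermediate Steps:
A = 5 (A = 5 - 1*0 = 5 + 0 = 5)
d(h, g) = g**2 + 4*h (d(h, g) = 4*h + g**2 = g**2 + 4*h)
Z(E, Q) = -13 (Z(E, Q) = -6 - 7 = -13)
F(q) = 3 + 5*q (F(q) = 5*q + 3 = 3 + 5*q)
(F(-5)*63)*(Z(d(6, -5), 17) + 67) = ((3 + 5*(-5))*63)*(-13 + 67) = ((3 - 25)*63)*54 = -22*63*54 = -1386*54 = -74844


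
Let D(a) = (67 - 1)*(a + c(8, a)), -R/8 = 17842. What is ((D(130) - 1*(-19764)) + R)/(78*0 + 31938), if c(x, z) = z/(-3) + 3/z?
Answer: -2540427/691990 ≈ -3.6712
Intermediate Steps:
R = -142736 (R = -8*17842 = -142736)
c(x, z) = 3/z - z/3 (c(x, z) = z*(-1/3) + 3/z = -z/3 + 3/z = 3/z - z/3)
D(a) = 44*a + 198/a (D(a) = (67 - 1)*(a + (3/a - a/3)) = 66*(3/a + 2*a/3) = 44*a + 198/a)
((D(130) - 1*(-19764)) + R)/(78*0 + 31938) = (((44*130 + 198/130) - 1*(-19764)) - 142736)/(78*0 + 31938) = (((5720 + 198*(1/130)) + 19764) - 142736)/(0 + 31938) = (((5720 + 99/65) + 19764) - 142736)/31938 = ((371899/65 + 19764) - 142736)*(1/31938) = (1656559/65 - 142736)*(1/31938) = -7621281/65*1/31938 = -2540427/691990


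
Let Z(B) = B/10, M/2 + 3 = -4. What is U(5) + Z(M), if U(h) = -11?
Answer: -62/5 ≈ -12.400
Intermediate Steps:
M = -14 (M = -6 + 2*(-4) = -6 - 8 = -14)
Z(B) = B/10 (Z(B) = B*(⅒) = B/10)
U(5) + Z(M) = -11 + (⅒)*(-14) = -11 - 7/5 = -62/5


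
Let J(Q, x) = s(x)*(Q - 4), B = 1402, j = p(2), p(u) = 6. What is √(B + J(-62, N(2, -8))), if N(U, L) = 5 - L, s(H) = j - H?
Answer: 2*√466 ≈ 43.174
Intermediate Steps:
j = 6
s(H) = 6 - H
J(Q, x) = (-4 + Q)*(6 - x) (J(Q, x) = (6 - x)*(Q - 4) = (6 - x)*(-4 + Q) = (-4 + Q)*(6 - x))
√(B + J(-62, N(2, -8))) = √(1402 - (-6 + (5 - 1*(-8)))*(-4 - 62)) = √(1402 - 1*(-6 + (5 + 8))*(-66)) = √(1402 - 1*(-6 + 13)*(-66)) = √(1402 - 1*7*(-66)) = √(1402 + 462) = √1864 = 2*√466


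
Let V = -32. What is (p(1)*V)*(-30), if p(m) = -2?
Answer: -1920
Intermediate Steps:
(p(1)*V)*(-30) = -2*(-32)*(-30) = 64*(-30) = -1920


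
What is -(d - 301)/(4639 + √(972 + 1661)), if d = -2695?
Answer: 3474611/5379422 - 749*√2633/5379422 ≈ 0.63876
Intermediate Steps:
-(d - 301)/(4639 + √(972 + 1661)) = -(-2695 - 301)/(4639 + √(972 + 1661)) = -(-2996)/(4639 + √2633) = 2996/(4639 + √2633)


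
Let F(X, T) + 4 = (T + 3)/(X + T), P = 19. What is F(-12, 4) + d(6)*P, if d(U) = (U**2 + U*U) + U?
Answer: 11817/8 ≈ 1477.1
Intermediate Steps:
F(X, T) = -4 + (3 + T)/(T + X) (F(X, T) = -4 + (T + 3)/(X + T) = -4 + (3 + T)/(T + X))
d(U) = U + 2*U**2 (d(U) = (U**2 + U**2) + U = 2*U**2 + U = U + 2*U**2)
F(-12, 4) + d(6)*P = (3 - 4*(-12) - 3*4)/(4 - 12) + (6*(1 + 2*6))*19 = (3 + 48 - 12)/(-8) + (6*(1 + 12))*19 = -1/8*39 + (6*13)*19 = -39/8 + 78*19 = -39/8 + 1482 = 11817/8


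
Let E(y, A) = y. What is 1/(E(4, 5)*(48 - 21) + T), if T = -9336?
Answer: -1/9228 ≈ -0.00010837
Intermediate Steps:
1/(E(4, 5)*(48 - 21) + T) = 1/(4*(48 - 21) - 9336) = 1/(4*27 - 9336) = 1/(108 - 9336) = 1/(-9228) = -1/9228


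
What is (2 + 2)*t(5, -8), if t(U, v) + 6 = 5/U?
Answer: -20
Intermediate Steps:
t(U, v) = -6 + 5/U
(2 + 2)*t(5, -8) = (2 + 2)*(-6 + 5/5) = 4*(-6 + 5*(1/5)) = 4*(-6 + 1) = 4*(-5) = -20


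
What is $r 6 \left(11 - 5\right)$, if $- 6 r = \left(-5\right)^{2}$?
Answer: $-150$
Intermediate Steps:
$r = - \frac{25}{6}$ ($r = - \frac{\left(-5\right)^{2}}{6} = \left(- \frac{1}{6}\right) 25 = - \frac{25}{6} \approx -4.1667$)
$r 6 \left(11 - 5\right) = - \frac{25 \cdot 6 \left(11 - 5\right)}{6} = - \frac{25 \cdot 6 \cdot 6}{6} = \left(- \frac{25}{6}\right) 36 = -150$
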